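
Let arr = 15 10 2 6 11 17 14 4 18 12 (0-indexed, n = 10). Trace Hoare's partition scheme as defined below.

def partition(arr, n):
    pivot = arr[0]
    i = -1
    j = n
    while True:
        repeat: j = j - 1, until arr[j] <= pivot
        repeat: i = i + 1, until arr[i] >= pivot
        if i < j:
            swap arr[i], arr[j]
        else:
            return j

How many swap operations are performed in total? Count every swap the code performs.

pivot = arr[0] = 15; i = -1, j = 10
j→9 (arr[9]=12≤15), i→0 (arr[0]=15≥15); i<j, swap → 12 10 2 6 11 17 14 4 18 15
j→7 (arr[7]=4≤15), i→5 (arr[5]=17≥15); i<j, swap → 12 10 2 6 11 4 14 17 18 15
j→6, i→7; i≥j, return j=6. arr = 12 10 2 6 11 4 14 17 18 15

2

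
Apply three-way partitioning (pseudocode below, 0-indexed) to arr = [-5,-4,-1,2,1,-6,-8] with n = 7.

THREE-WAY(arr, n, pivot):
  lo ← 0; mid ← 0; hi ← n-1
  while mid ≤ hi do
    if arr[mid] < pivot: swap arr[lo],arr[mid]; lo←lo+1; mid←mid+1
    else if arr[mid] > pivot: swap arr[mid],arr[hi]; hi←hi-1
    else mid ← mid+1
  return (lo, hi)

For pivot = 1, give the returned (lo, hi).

(5, 5)

lo=0 mid=0 hi=6
-5<1: swap(0,0), lo=1 mid=1 ⇒ [-5,-4,-1,2,1,-6,-8]
-4<1: swap(1,1), lo=2 mid=2 ⇒ [-5,-4,-1,2,1,-6,-8]
-1<1: swap(2,2), lo=3 mid=3 ⇒ [-5,-4,-1,2,1,-6,-8]
2>1: swap(3,6), hi=5 ⇒ [-5,-4,-1,-8,1,-6,2]
-8<1: swap(3,3), lo=4 mid=4 ⇒ [-5,-4,-1,-8,1,-6,2]
1=1: mid=5
-6<1: swap(4,5), lo=5 mid=6 ⇒ [-5,-4,-1,-8,-6,1,2]
done. lo=5 hi=5; arr=[-5,-4,-1,-8,-6,1,2]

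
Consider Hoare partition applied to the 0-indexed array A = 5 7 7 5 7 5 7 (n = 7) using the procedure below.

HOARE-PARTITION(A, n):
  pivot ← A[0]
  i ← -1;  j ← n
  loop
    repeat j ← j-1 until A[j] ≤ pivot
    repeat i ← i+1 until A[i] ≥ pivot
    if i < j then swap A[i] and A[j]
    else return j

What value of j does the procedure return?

1

pivot=5
j stops at 5 (5), i stops at 0 (5); swap ⇒ 5 7 7 5 7 5 7
j stops at 3 (5), i stops at 1 (7); swap ⇒ 5 5 7 7 7 5 7
j stops at 1, i stops at 2; i≥j ⇒ return 1. A=5 5 7 7 7 5 7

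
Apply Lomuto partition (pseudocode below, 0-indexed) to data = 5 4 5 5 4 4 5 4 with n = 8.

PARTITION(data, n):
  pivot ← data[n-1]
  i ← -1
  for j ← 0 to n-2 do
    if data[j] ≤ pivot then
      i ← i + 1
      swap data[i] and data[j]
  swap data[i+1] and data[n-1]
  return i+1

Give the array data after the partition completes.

4 4 4 4 5 5 5 5

pivot=4, i=-1
j=0: 5>4, skip
j=1: 4≤4, i=0, swap(0,1) ⇒ 4 5 5 5 4 4 5 4
j=2: 5>4, skip
j=3: 5>4, skip
j=4: 4≤4, i=1, swap(1,4) ⇒ 4 4 5 5 5 4 5 4
j=5: 4≤4, i=2, swap(2,5) ⇒ 4 4 4 5 5 5 5 4
j=6: 5>4, skip
swap(3,7) ⇒ 4 4 4 4 5 5 5 5; return 3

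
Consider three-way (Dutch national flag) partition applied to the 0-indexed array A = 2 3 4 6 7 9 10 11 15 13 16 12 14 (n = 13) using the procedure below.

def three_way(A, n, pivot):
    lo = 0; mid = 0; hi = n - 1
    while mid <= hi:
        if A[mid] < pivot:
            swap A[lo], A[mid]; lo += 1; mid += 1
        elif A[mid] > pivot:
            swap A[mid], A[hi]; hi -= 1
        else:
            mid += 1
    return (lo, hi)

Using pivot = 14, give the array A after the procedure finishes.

pivot = 14; lo=0, mid=0, hi=12
A[mid]=2<14: swap A[0],A[0]; lo=1,mid=1 → 2 3 4 6 7 9 10 11 15 13 16 12 14
A[mid]=3<14: swap A[1],A[1]; lo=2,mid=2 → 2 3 4 6 7 9 10 11 15 13 16 12 14
A[mid]=4<14: swap A[2],A[2]; lo=3,mid=3 → 2 3 4 6 7 9 10 11 15 13 16 12 14
A[mid]=6<14: swap A[3],A[3]; lo=4,mid=4 → 2 3 4 6 7 9 10 11 15 13 16 12 14
A[mid]=7<14: swap A[4],A[4]; lo=5,mid=5 → 2 3 4 6 7 9 10 11 15 13 16 12 14
A[mid]=9<14: swap A[5],A[5]; lo=6,mid=6 → 2 3 4 6 7 9 10 11 15 13 16 12 14
A[mid]=10<14: swap A[6],A[6]; lo=7,mid=7 → 2 3 4 6 7 9 10 11 15 13 16 12 14
A[mid]=11<14: swap A[7],A[7]; lo=8,mid=8 → 2 3 4 6 7 9 10 11 15 13 16 12 14
A[mid]=15>14: swap A[8],A[12]; hi=11 → 2 3 4 6 7 9 10 11 14 13 16 12 15
A[mid]=14=14: mid=9
A[mid]=13<14: swap A[8],A[9]; lo=9,mid=10 → 2 3 4 6 7 9 10 11 13 14 16 12 15
A[mid]=16>14: swap A[10],A[11]; hi=10 → 2 3 4 6 7 9 10 11 13 14 12 16 15
A[mid]=12<14: swap A[9],A[10]; lo=10,mid=11 → 2 3 4 6 7 9 10 11 13 12 14 16 15
end: lo=10, hi=10; A = 2 3 4 6 7 9 10 11 13 12 14 16 15

2 3 4 6 7 9 10 11 13 12 14 16 15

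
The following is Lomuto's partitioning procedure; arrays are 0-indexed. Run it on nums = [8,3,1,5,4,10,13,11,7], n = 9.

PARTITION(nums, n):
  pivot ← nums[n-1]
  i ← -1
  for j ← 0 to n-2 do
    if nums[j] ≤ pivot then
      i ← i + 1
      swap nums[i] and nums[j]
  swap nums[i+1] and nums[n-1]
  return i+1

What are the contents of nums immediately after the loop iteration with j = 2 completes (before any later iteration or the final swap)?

pivot=7, i=-1
j=0: 8>7, skip
j=1: 3≤7, i=0, swap(0,1) ⇒ [3,8,1,5,4,10,13,11,7]
j=2: 1≤7, i=1, swap(1,2) ⇒ [3,1,8,5,4,10,13,11,7]
(after j=2) nums = [3,1,8,5,4,10,13,11,7]

[3,1,8,5,4,10,13,11,7]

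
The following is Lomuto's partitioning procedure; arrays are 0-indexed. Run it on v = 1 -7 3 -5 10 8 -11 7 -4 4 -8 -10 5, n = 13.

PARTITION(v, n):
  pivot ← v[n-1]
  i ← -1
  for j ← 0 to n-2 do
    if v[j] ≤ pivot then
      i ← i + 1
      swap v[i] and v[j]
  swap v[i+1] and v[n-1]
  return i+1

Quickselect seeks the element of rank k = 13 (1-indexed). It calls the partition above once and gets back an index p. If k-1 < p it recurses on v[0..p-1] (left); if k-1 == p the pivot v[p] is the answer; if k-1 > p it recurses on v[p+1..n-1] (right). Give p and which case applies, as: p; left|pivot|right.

pivot=5, i=-1
j=0: 1≤5, i=0, swap(0,0) ⇒ 1 -7 3 -5 10 8 -11 7 -4 4 -8 -10 5
j=1: -7≤5, i=1, swap(1,1) ⇒ 1 -7 3 -5 10 8 -11 7 -4 4 -8 -10 5
j=2: 3≤5, i=2, swap(2,2) ⇒ 1 -7 3 -5 10 8 -11 7 -4 4 -8 -10 5
j=3: -5≤5, i=3, swap(3,3) ⇒ 1 -7 3 -5 10 8 -11 7 -4 4 -8 -10 5
j=4: 10>5, skip
j=5: 8>5, skip
j=6: -11≤5, i=4, swap(4,6) ⇒ 1 -7 3 -5 -11 8 10 7 -4 4 -8 -10 5
j=7: 7>5, skip
j=8: -4≤5, i=5, swap(5,8) ⇒ 1 -7 3 -5 -11 -4 10 7 8 4 -8 -10 5
j=9: 4≤5, i=6, swap(6,9) ⇒ 1 -7 3 -5 -11 -4 4 7 8 10 -8 -10 5
j=10: -8≤5, i=7, swap(7,10) ⇒ 1 -7 3 -5 -11 -4 4 -8 8 10 7 -10 5
j=11: -10≤5, i=8, swap(8,11) ⇒ 1 -7 3 -5 -11 -4 4 -8 -10 10 7 8 5
swap(9,12) ⇒ 1 -7 3 -5 -11 -4 4 -8 -10 5 7 8 10; return 9
p = 9; k-1 = 12 > 9 ⇒ right

9; right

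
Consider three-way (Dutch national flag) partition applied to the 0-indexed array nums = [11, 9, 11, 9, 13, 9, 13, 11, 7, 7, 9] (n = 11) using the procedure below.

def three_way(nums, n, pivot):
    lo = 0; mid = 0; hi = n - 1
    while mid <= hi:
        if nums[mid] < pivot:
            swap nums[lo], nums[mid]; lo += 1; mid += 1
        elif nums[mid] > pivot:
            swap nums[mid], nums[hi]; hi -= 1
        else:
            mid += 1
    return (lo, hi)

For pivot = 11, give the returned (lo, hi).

lo=0 mid=0 hi=10
11=11: mid=1
9<11: swap(0,1), lo=1 mid=2 ⇒ [9, 11, 11, 9, 13, 9, 13, 11, 7, 7, 9]
11=11: mid=3
9<11: swap(1,3), lo=2 mid=4 ⇒ [9, 9, 11, 11, 13, 9, 13, 11, 7, 7, 9]
13>11: swap(4,10), hi=9 ⇒ [9, 9, 11, 11, 9, 9, 13, 11, 7, 7, 13]
9<11: swap(2,4), lo=3 mid=5 ⇒ [9, 9, 9, 11, 11, 9, 13, 11, 7, 7, 13]
9<11: swap(3,5), lo=4 mid=6 ⇒ [9, 9, 9, 9, 11, 11, 13, 11, 7, 7, 13]
13>11: swap(6,9), hi=8 ⇒ [9, 9, 9, 9, 11, 11, 7, 11, 7, 13, 13]
7<11: swap(4,6), lo=5 mid=7 ⇒ [9, 9, 9, 9, 7, 11, 11, 11, 7, 13, 13]
11=11: mid=8
7<11: swap(5,8), lo=6 mid=9 ⇒ [9, 9, 9, 9, 7, 7, 11, 11, 11, 13, 13]
done. lo=6 hi=8; nums=[9, 9, 9, 9, 7, 7, 11, 11, 11, 13, 13]

(6, 8)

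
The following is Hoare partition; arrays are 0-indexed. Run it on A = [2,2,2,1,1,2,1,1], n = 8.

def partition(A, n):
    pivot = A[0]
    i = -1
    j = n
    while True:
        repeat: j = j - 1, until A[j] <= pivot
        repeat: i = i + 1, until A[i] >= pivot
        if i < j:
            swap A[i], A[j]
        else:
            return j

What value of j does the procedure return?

pivot = A[0] = 2; i = -1, j = 8
j→7 (A[7]=1≤2), i→0 (A[0]=2≥2); i<j, swap → [1,2,2,1,1,2,1,2]
j→6 (A[6]=1≤2), i→1 (A[1]=2≥2); i<j, swap → [1,1,2,1,1,2,2,2]
j→5 (A[5]=2≤2), i→2 (A[2]=2≥2); i<j, swap → [1,1,2,1,1,2,2,2]
j→4, i→5; i≥j, return j=4. A = [1,1,2,1,1,2,2,2]

4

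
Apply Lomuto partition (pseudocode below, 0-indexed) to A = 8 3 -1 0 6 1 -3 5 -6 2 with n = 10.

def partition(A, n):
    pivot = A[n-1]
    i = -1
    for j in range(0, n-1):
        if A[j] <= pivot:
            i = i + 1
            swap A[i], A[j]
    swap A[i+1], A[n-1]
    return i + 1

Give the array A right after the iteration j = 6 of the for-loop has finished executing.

-1 0 1 -3 6 8 3 5 -6 2

pivot=2, i=-1
j=0: 8>2, skip
j=1: 3>2, skip
j=2: -1≤2, i=0, swap(0,2) ⇒ -1 3 8 0 6 1 -3 5 -6 2
j=3: 0≤2, i=1, swap(1,3) ⇒ -1 0 8 3 6 1 -3 5 -6 2
j=4: 6>2, skip
j=5: 1≤2, i=2, swap(2,5) ⇒ -1 0 1 3 6 8 -3 5 -6 2
j=6: -3≤2, i=3, swap(3,6) ⇒ -1 0 1 -3 6 8 3 5 -6 2
(after j=6) A = -1 0 1 -3 6 8 3 5 -6 2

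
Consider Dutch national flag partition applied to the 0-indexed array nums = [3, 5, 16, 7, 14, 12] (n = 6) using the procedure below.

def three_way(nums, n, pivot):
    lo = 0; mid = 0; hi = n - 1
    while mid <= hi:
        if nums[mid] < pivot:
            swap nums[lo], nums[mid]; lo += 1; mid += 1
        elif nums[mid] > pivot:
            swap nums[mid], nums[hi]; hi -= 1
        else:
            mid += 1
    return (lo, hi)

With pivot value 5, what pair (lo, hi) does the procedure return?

(1, 1)

lo=0 mid=0 hi=5
3<5: swap(0,0), lo=1 mid=1 ⇒ [3, 5, 16, 7, 14, 12]
5=5: mid=2
16>5: swap(2,5), hi=4 ⇒ [3, 5, 12, 7, 14, 16]
12>5: swap(2,4), hi=3 ⇒ [3, 5, 14, 7, 12, 16]
14>5: swap(2,3), hi=2 ⇒ [3, 5, 7, 14, 12, 16]
7>5: swap(2,2), hi=1 ⇒ [3, 5, 7, 14, 12, 16]
done. lo=1 hi=1; nums=[3, 5, 7, 14, 12, 16]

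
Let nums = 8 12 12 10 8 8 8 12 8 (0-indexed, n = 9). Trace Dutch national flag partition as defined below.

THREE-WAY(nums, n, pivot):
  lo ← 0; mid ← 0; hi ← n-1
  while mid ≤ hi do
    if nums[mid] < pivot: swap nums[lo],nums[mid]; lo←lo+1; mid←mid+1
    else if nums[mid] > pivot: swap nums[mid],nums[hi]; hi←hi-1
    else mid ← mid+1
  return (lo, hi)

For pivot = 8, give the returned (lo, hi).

lo=0 mid=0 hi=8
8=8: mid=1
12>8: swap(1,8), hi=7 ⇒ 8 8 12 10 8 8 8 12 12
8=8: mid=2
12>8: swap(2,7), hi=6 ⇒ 8 8 12 10 8 8 8 12 12
12>8: swap(2,6), hi=5 ⇒ 8 8 8 10 8 8 12 12 12
8=8: mid=3
10>8: swap(3,5), hi=4 ⇒ 8 8 8 8 8 10 12 12 12
8=8: mid=4
8=8: mid=5
done. lo=0 hi=4; nums=8 8 8 8 8 10 12 12 12

(0, 4)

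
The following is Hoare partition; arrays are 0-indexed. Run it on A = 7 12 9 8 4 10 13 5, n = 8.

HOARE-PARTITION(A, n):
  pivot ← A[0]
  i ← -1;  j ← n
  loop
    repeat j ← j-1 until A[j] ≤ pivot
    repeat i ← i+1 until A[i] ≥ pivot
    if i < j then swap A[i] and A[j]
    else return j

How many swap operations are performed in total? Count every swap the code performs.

pivot = A[0] = 7; i = -1, j = 8
j→7 (A[7]=5≤7), i→0 (A[0]=7≥7); i<j, swap → 5 12 9 8 4 10 13 7
j→4 (A[4]=4≤7), i→1 (A[1]=12≥7); i<j, swap → 5 4 9 8 12 10 13 7
j→1, i→2; i≥j, return j=1. A = 5 4 9 8 12 10 13 7

2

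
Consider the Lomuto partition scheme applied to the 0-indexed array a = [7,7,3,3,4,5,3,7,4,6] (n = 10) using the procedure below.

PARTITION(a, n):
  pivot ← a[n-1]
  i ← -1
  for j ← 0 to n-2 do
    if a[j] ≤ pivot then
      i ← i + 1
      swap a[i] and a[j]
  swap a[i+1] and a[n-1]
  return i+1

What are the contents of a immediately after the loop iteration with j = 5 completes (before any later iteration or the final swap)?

pivot=6, i=-1
j=0: 7>6, skip
j=1: 7>6, skip
j=2: 3≤6, i=0, swap(0,2) ⇒ [3,7,7,3,4,5,3,7,4,6]
j=3: 3≤6, i=1, swap(1,3) ⇒ [3,3,7,7,4,5,3,7,4,6]
j=4: 4≤6, i=2, swap(2,4) ⇒ [3,3,4,7,7,5,3,7,4,6]
j=5: 5≤6, i=3, swap(3,5) ⇒ [3,3,4,5,7,7,3,7,4,6]
(after j=5) a = [3,3,4,5,7,7,3,7,4,6]

[3,3,4,5,7,7,3,7,4,6]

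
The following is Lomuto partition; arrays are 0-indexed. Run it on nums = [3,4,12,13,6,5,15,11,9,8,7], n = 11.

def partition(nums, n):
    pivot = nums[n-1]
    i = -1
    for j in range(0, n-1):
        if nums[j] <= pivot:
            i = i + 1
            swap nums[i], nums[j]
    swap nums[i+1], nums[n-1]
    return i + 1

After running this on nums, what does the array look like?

[3,4,6,5,7,13,15,11,9,8,12]

pivot = nums[10] = 7; i = -1
j=0: nums[0]=3 ≤ 7 → i=0, swap nums[0],nums[0] (no change) → [3,4,12,13,6,5,15,11,9,8,7]
j=1: nums[1]=4 ≤ 7 → i=1, swap nums[1],nums[1] (no change) → [3,4,12,13,6,5,15,11,9,8,7]
j=2: nums[2]=12 > 7 → no swap
j=3: nums[3]=13 > 7 → no swap
j=4: nums[4]=6 ≤ 7 → i=2, swap nums[2],nums[4] → [3,4,6,13,12,5,15,11,9,8,7]
j=5: nums[5]=5 ≤ 7 → i=3, swap nums[3],nums[5] → [3,4,6,5,12,13,15,11,9,8,7]
j=6: nums[6]=15 > 7 → no swap
j=7: nums[7]=11 > 7 → no swap
j=8: nums[8]=9 > 7 → no swap
j=9: nums[9]=8 > 7 → no swap
final swap nums[4],nums[10] → [3,4,6,5,7,13,15,11,9,8,12]; return 4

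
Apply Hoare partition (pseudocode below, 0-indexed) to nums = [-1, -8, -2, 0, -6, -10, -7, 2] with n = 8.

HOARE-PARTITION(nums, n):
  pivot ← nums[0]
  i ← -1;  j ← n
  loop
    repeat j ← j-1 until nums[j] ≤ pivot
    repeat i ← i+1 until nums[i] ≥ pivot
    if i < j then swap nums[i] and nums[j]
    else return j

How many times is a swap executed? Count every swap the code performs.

pivot = nums[0] = -1; i = -1, j = 8
j→6 (nums[6]=-7≤-1), i→0 (nums[0]=-1≥-1); i<j, swap → [-7, -8, -2, 0, -6, -10, -1, 2]
j→5 (nums[5]=-10≤-1), i→3 (nums[3]=0≥-1); i<j, swap → [-7, -8, -2, -10, -6, 0, -1, 2]
j→4, i→5; i≥j, return j=4. nums = [-7, -8, -2, -10, -6, 0, -1, 2]

2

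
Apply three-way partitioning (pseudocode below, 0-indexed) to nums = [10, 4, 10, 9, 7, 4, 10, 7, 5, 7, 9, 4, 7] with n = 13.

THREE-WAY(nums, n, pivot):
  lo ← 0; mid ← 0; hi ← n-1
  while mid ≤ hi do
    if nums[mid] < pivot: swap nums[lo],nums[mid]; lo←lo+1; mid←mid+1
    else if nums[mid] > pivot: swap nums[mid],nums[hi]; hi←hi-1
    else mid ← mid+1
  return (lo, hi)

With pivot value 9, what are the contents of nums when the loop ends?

[7, 4, 4, 7, 4, 7, 5, 7, 9, 9, 10, 10, 10]

pivot = 9; lo=0, mid=0, hi=12
nums[mid]=10>9: swap nums[0],nums[12]; hi=11 → [7, 4, 10, 9, 7, 4, 10, 7, 5, 7, 9, 4, 10]
nums[mid]=7<9: swap nums[0],nums[0]; lo=1,mid=1 → [7, 4, 10, 9, 7, 4, 10, 7, 5, 7, 9, 4, 10]
nums[mid]=4<9: swap nums[1],nums[1]; lo=2,mid=2 → [7, 4, 10, 9, 7, 4, 10, 7, 5, 7, 9, 4, 10]
nums[mid]=10>9: swap nums[2],nums[11]; hi=10 → [7, 4, 4, 9, 7, 4, 10, 7, 5, 7, 9, 10, 10]
nums[mid]=4<9: swap nums[2],nums[2]; lo=3,mid=3 → [7, 4, 4, 9, 7, 4, 10, 7, 5, 7, 9, 10, 10]
nums[mid]=9=9: mid=4
nums[mid]=7<9: swap nums[3],nums[4]; lo=4,mid=5 → [7, 4, 4, 7, 9, 4, 10, 7, 5, 7, 9, 10, 10]
nums[mid]=4<9: swap nums[4],nums[5]; lo=5,mid=6 → [7, 4, 4, 7, 4, 9, 10, 7, 5, 7, 9, 10, 10]
nums[mid]=10>9: swap nums[6],nums[10]; hi=9 → [7, 4, 4, 7, 4, 9, 9, 7, 5, 7, 10, 10, 10]
nums[mid]=9=9: mid=7
nums[mid]=7<9: swap nums[5],nums[7]; lo=6,mid=8 → [7, 4, 4, 7, 4, 7, 9, 9, 5, 7, 10, 10, 10]
nums[mid]=5<9: swap nums[6],nums[8]; lo=7,mid=9 → [7, 4, 4, 7, 4, 7, 5, 9, 9, 7, 10, 10, 10]
nums[mid]=7<9: swap nums[7],nums[9]; lo=8,mid=10 → [7, 4, 4, 7, 4, 7, 5, 7, 9, 9, 10, 10, 10]
end: lo=8, hi=9; nums = [7, 4, 4, 7, 4, 7, 5, 7, 9, 9, 10, 10, 10]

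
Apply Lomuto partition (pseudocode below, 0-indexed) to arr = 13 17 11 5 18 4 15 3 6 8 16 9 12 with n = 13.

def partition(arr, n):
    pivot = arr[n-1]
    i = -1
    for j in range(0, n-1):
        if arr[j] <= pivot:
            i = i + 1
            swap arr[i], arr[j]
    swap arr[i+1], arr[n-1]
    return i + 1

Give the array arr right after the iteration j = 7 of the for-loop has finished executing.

11 5 4 3 18 13 15 17 6 8 16 9 12

pivot = arr[12] = 12; i = -1
j=0: arr[0]=13 > 12 → no swap
j=1: arr[1]=17 > 12 → no swap
j=2: arr[2]=11 ≤ 12 → i=0, swap arr[0],arr[2] → 11 17 13 5 18 4 15 3 6 8 16 9 12
j=3: arr[3]=5 ≤ 12 → i=1, swap arr[1],arr[3] → 11 5 13 17 18 4 15 3 6 8 16 9 12
j=4: arr[4]=18 > 12 → no swap
j=5: arr[5]=4 ≤ 12 → i=2, swap arr[2],arr[5] → 11 5 4 17 18 13 15 3 6 8 16 9 12
j=6: arr[6]=15 > 12 → no swap
j=7: arr[7]=3 ≤ 12 → i=3, swap arr[3],arr[7] → 11 5 4 3 18 13 15 17 6 8 16 9 12
(after j=7) arr = 11 5 4 3 18 13 15 17 6 8 16 9 12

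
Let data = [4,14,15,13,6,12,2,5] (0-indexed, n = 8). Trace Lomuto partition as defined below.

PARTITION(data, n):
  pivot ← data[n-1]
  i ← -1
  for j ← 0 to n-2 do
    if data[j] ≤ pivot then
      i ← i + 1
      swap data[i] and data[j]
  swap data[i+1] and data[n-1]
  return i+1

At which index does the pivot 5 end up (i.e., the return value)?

2

pivot = data[7] = 5; i = -1
j=0: data[0]=4 ≤ 5 → i=0, swap data[0],data[0] (no change) → [4,14,15,13,6,12,2,5]
j=1: data[1]=14 > 5 → no swap
j=2: data[2]=15 > 5 → no swap
j=3: data[3]=13 > 5 → no swap
j=4: data[4]=6 > 5 → no swap
j=5: data[5]=12 > 5 → no swap
j=6: data[6]=2 ≤ 5 → i=1, swap data[1],data[6] → [4,2,15,13,6,12,14,5]
final swap data[2],data[7] → [4,2,5,13,6,12,14,15]; return 2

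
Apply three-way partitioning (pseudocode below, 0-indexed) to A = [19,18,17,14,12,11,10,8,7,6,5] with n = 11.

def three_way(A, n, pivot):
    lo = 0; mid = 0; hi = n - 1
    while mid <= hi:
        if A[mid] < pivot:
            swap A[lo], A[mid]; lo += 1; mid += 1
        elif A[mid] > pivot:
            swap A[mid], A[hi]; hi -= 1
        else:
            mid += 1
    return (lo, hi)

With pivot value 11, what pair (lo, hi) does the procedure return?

(5, 5)

lo=0 mid=0 hi=10
19>11: swap(0,10), hi=9 ⇒ [5,18,17,14,12,11,10,8,7,6,19]
5<11: swap(0,0), lo=1 mid=1 ⇒ [5,18,17,14,12,11,10,8,7,6,19]
18>11: swap(1,9), hi=8 ⇒ [5,6,17,14,12,11,10,8,7,18,19]
6<11: swap(1,1), lo=2 mid=2 ⇒ [5,6,17,14,12,11,10,8,7,18,19]
17>11: swap(2,8), hi=7 ⇒ [5,6,7,14,12,11,10,8,17,18,19]
7<11: swap(2,2), lo=3 mid=3 ⇒ [5,6,7,14,12,11,10,8,17,18,19]
14>11: swap(3,7), hi=6 ⇒ [5,6,7,8,12,11,10,14,17,18,19]
8<11: swap(3,3), lo=4 mid=4 ⇒ [5,6,7,8,12,11,10,14,17,18,19]
12>11: swap(4,6), hi=5 ⇒ [5,6,7,8,10,11,12,14,17,18,19]
10<11: swap(4,4), lo=5 mid=5 ⇒ [5,6,7,8,10,11,12,14,17,18,19]
11=11: mid=6
done. lo=5 hi=5; A=[5,6,7,8,10,11,12,14,17,18,19]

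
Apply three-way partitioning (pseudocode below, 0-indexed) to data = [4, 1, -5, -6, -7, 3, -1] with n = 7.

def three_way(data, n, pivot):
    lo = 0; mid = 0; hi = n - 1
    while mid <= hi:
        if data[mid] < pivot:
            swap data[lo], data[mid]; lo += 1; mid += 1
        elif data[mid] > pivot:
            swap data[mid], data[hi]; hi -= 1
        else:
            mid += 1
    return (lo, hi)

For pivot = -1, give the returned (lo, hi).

(3, 3)

pivot = -1; lo=0, mid=0, hi=6
data[mid]=4>-1: swap data[0],data[6]; hi=5 → [-1, 1, -5, -6, -7, 3, 4]
data[mid]=-1=-1: mid=1
data[mid]=1>-1: swap data[1],data[5]; hi=4 → [-1, 3, -5, -6, -7, 1, 4]
data[mid]=3>-1: swap data[1],data[4]; hi=3 → [-1, -7, -5, -6, 3, 1, 4]
data[mid]=-7<-1: swap data[0],data[1]; lo=1,mid=2 → [-7, -1, -5, -6, 3, 1, 4]
data[mid]=-5<-1: swap data[1],data[2]; lo=2,mid=3 → [-7, -5, -1, -6, 3, 1, 4]
data[mid]=-6<-1: swap data[2],data[3]; lo=3,mid=4 → [-7, -5, -6, -1, 3, 1, 4]
end: lo=3, hi=3; data = [-7, -5, -6, -1, 3, 1, 4]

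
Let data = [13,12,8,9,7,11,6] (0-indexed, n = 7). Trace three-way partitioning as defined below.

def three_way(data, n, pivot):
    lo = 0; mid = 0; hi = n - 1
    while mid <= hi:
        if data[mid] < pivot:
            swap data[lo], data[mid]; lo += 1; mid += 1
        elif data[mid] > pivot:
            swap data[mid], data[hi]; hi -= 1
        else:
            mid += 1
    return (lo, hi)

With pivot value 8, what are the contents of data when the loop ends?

[6,7,8,9,11,12,13]

lo=0 mid=0 hi=6
13>8: swap(0,6), hi=5 ⇒ [6,12,8,9,7,11,13]
6<8: swap(0,0), lo=1 mid=1 ⇒ [6,12,8,9,7,11,13]
12>8: swap(1,5), hi=4 ⇒ [6,11,8,9,7,12,13]
11>8: swap(1,4), hi=3 ⇒ [6,7,8,9,11,12,13]
7<8: swap(1,1), lo=2 mid=2 ⇒ [6,7,8,9,11,12,13]
8=8: mid=3
9>8: swap(3,3), hi=2 ⇒ [6,7,8,9,11,12,13]
done. lo=2 hi=2; data=[6,7,8,9,11,12,13]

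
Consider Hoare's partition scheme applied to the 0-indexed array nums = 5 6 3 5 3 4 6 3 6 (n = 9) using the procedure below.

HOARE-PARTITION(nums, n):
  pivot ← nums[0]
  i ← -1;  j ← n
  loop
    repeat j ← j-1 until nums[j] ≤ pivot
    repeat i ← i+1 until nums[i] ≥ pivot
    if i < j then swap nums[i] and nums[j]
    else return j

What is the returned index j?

3

pivot=5
j stops at 7 (3), i stops at 0 (5); swap ⇒ 3 6 3 5 3 4 6 5 6
j stops at 5 (4), i stops at 1 (6); swap ⇒ 3 4 3 5 3 6 6 5 6
j stops at 4 (3), i stops at 3 (5); swap ⇒ 3 4 3 3 5 6 6 5 6
j stops at 3, i stops at 4; i≥j ⇒ return 3. nums=3 4 3 3 5 6 6 5 6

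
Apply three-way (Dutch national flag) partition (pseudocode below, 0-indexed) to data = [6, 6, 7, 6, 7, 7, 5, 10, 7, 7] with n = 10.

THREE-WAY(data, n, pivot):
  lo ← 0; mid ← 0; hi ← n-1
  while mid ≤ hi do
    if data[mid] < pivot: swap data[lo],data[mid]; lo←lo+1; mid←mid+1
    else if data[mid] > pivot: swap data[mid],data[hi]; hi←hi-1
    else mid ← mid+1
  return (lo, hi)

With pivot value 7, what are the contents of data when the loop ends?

lo=0 mid=0 hi=9
6<7: swap(0,0), lo=1 mid=1 ⇒ [6, 6, 7, 6, 7, 7, 5, 10, 7, 7]
6<7: swap(1,1), lo=2 mid=2 ⇒ [6, 6, 7, 6, 7, 7, 5, 10, 7, 7]
7=7: mid=3
6<7: swap(2,3), lo=3 mid=4 ⇒ [6, 6, 6, 7, 7, 7, 5, 10, 7, 7]
7=7: mid=5
7=7: mid=6
5<7: swap(3,6), lo=4 mid=7 ⇒ [6, 6, 6, 5, 7, 7, 7, 10, 7, 7]
10>7: swap(7,9), hi=8 ⇒ [6, 6, 6, 5, 7, 7, 7, 7, 7, 10]
7=7: mid=8
7=7: mid=9
done. lo=4 hi=8; data=[6, 6, 6, 5, 7, 7, 7, 7, 7, 10]

[6, 6, 6, 5, 7, 7, 7, 7, 7, 10]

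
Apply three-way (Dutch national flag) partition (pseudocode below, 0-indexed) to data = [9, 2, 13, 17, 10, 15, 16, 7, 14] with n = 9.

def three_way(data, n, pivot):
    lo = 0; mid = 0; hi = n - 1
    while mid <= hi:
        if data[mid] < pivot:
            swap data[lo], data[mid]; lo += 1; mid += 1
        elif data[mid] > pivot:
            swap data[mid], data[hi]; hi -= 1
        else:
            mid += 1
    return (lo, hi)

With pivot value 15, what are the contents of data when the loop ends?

[9, 2, 13, 14, 10, 7, 15, 16, 17]

lo=0 mid=0 hi=8
9<15: swap(0,0), lo=1 mid=1 ⇒ [9, 2, 13, 17, 10, 15, 16, 7, 14]
2<15: swap(1,1), lo=2 mid=2 ⇒ [9, 2, 13, 17, 10, 15, 16, 7, 14]
13<15: swap(2,2), lo=3 mid=3 ⇒ [9, 2, 13, 17, 10, 15, 16, 7, 14]
17>15: swap(3,8), hi=7 ⇒ [9, 2, 13, 14, 10, 15, 16, 7, 17]
14<15: swap(3,3), lo=4 mid=4 ⇒ [9, 2, 13, 14, 10, 15, 16, 7, 17]
10<15: swap(4,4), lo=5 mid=5 ⇒ [9, 2, 13, 14, 10, 15, 16, 7, 17]
15=15: mid=6
16>15: swap(6,7), hi=6 ⇒ [9, 2, 13, 14, 10, 15, 7, 16, 17]
7<15: swap(5,6), lo=6 mid=7 ⇒ [9, 2, 13, 14, 10, 7, 15, 16, 17]
done. lo=6 hi=6; data=[9, 2, 13, 14, 10, 7, 15, 16, 17]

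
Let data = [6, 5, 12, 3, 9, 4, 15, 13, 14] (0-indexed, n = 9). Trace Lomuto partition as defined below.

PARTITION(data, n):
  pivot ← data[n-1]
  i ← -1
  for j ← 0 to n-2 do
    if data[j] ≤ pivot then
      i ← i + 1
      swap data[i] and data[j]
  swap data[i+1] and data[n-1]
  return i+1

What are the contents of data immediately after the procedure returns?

pivot = data[8] = 14; i = -1
j=0: data[0]=6 ≤ 14 → i=0, swap data[0],data[0] (no change) → [6, 5, 12, 3, 9, 4, 15, 13, 14]
j=1: data[1]=5 ≤ 14 → i=1, swap data[1],data[1] (no change) → [6, 5, 12, 3, 9, 4, 15, 13, 14]
j=2: data[2]=12 ≤ 14 → i=2, swap data[2],data[2] (no change) → [6, 5, 12, 3, 9, 4, 15, 13, 14]
j=3: data[3]=3 ≤ 14 → i=3, swap data[3],data[3] (no change) → [6, 5, 12, 3, 9, 4, 15, 13, 14]
j=4: data[4]=9 ≤ 14 → i=4, swap data[4],data[4] (no change) → [6, 5, 12, 3, 9, 4, 15, 13, 14]
j=5: data[5]=4 ≤ 14 → i=5, swap data[5],data[5] (no change) → [6, 5, 12, 3, 9, 4, 15, 13, 14]
j=6: data[6]=15 > 14 → no swap
j=7: data[7]=13 ≤ 14 → i=6, swap data[6],data[7] → [6, 5, 12, 3, 9, 4, 13, 15, 14]
final swap data[7],data[8] → [6, 5, 12, 3, 9, 4, 13, 14, 15]; return 7

[6, 5, 12, 3, 9, 4, 13, 14, 15]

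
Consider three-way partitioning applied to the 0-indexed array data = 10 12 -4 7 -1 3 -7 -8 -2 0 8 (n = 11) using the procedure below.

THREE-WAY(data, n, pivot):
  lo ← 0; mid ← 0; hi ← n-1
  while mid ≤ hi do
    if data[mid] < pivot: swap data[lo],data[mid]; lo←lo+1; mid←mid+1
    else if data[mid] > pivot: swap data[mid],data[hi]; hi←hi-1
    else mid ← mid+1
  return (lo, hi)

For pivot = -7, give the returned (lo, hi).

(1, 1)

pivot = -7; lo=0, mid=0, hi=10
data[mid]=10>-7: swap data[0],data[10]; hi=9 → 8 12 -4 7 -1 3 -7 -8 -2 0 10
data[mid]=8>-7: swap data[0],data[9]; hi=8 → 0 12 -4 7 -1 3 -7 -8 -2 8 10
data[mid]=0>-7: swap data[0],data[8]; hi=7 → -2 12 -4 7 -1 3 -7 -8 0 8 10
data[mid]=-2>-7: swap data[0],data[7]; hi=6 → -8 12 -4 7 -1 3 -7 -2 0 8 10
data[mid]=-8<-7: swap data[0],data[0]; lo=1,mid=1 → -8 12 -4 7 -1 3 -7 -2 0 8 10
data[mid]=12>-7: swap data[1],data[6]; hi=5 → -8 -7 -4 7 -1 3 12 -2 0 8 10
data[mid]=-7=-7: mid=2
data[mid]=-4>-7: swap data[2],data[5]; hi=4 → -8 -7 3 7 -1 -4 12 -2 0 8 10
data[mid]=3>-7: swap data[2],data[4]; hi=3 → -8 -7 -1 7 3 -4 12 -2 0 8 10
data[mid]=-1>-7: swap data[2],data[3]; hi=2 → -8 -7 7 -1 3 -4 12 -2 0 8 10
data[mid]=7>-7: swap data[2],data[2]; hi=1 → -8 -7 7 -1 3 -4 12 -2 0 8 10
end: lo=1, hi=1; data = -8 -7 7 -1 3 -4 12 -2 0 8 10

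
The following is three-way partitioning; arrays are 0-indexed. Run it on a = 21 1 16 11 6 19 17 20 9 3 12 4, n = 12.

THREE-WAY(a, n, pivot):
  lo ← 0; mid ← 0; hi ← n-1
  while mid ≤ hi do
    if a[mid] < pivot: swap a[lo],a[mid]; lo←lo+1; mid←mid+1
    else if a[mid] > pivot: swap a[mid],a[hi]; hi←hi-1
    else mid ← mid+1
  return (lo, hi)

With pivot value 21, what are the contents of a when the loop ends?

lo=0 mid=0 hi=11
21=21: mid=1
1<21: swap(0,1), lo=1 mid=2 ⇒ 1 21 16 11 6 19 17 20 9 3 12 4
16<21: swap(1,2), lo=2 mid=3 ⇒ 1 16 21 11 6 19 17 20 9 3 12 4
11<21: swap(2,3), lo=3 mid=4 ⇒ 1 16 11 21 6 19 17 20 9 3 12 4
6<21: swap(3,4), lo=4 mid=5 ⇒ 1 16 11 6 21 19 17 20 9 3 12 4
19<21: swap(4,5), lo=5 mid=6 ⇒ 1 16 11 6 19 21 17 20 9 3 12 4
17<21: swap(5,6), lo=6 mid=7 ⇒ 1 16 11 6 19 17 21 20 9 3 12 4
20<21: swap(6,7), lo=7 mid=8 ⇒ 1 16 11 6 19 17 20 21 9 3 12 4
9<21: swap(7,8), lo=8 mid=9 ⇒ 1 16 11 6 19 17 20 9 21 3 12 4
3<21: swap(8,9), lo=9 mid=10 ⇒ 1 16 11 6 19 17 20 9 3 21 12 4
12<21: swap(9,10), lo=10 mid=11 ⇒ 1 16 11 6 19 17 20 9 3 12 21 4
4<21: swap(10,11), lo=11 mid=12 ⇒ 1 16 11 6 19 17 20 9 3 12 4 21
done. lo=11 hi=11; a=1 16 11 6 19 17 20 9 3 12 4 21

1 16 11 6 19 17 20 9 3 12 4 21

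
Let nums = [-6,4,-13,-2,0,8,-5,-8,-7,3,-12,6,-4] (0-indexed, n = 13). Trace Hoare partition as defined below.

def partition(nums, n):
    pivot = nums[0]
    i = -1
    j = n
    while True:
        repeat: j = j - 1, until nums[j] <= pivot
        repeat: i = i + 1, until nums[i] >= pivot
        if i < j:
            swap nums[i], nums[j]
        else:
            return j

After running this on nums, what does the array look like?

[-12,-7,-13,-8,0,8,-5,-2,4,3,-6,6,-4]

pivot=-6
j stops at 10 (-12), i stops at 0 (-6); swap ⇒ [-12,4,-13,-2,0,8,-5,-8,-7,3,-6,6,-4]
j stops at 8 (-7), i stops at 1 (4); swap ⇒ [-12,-7,-13,-2,0,8,-5,-8,4,3,-6,6,-4]
j stops at 7 (-8), i stops at 3 (-2); swap ⇒ [-12,-7,-13,-8,0,8,-5,-2,4,3,-6,6,-4]
j stops at 3, i stops at 4; i≥j ⇒ return 3. nums=[-12,-7,-13,-8,0,8,-5,-2,4,3,-6,6,-4]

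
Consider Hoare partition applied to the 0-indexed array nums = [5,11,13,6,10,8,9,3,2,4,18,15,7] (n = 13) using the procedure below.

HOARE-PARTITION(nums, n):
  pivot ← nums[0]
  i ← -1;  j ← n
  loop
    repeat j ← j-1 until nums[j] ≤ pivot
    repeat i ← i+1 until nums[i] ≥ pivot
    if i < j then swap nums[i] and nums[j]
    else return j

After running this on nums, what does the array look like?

[4,2,3,6,10,8,9,13,11,5,18,15,7]

pivot = nums[0] = 5; i = -1, j = 13
j→9 (nums[9]=4≤5), i→0 (nums[0]=5≥5); i<j, swap → [4,11,13,6,10,8,9,3,2,5,18,15,7]
j→8 (nums[8]=2≤5), i→1 (nums[1]=11≥5); i<j, swap → [4,2,13,6,10,8,9,3,11,5,18,15,7]
j→7 (nums[7]=3≤5), i→2 (nums[2]=13≥5); i<j, swap → [4,2,3,6,10,8,9,13,11,5,18,15,7]
j→2, i→3; i≥j, return j=2. nums = [4,2,3,6,10,8,9,13,11,5,18,15,7]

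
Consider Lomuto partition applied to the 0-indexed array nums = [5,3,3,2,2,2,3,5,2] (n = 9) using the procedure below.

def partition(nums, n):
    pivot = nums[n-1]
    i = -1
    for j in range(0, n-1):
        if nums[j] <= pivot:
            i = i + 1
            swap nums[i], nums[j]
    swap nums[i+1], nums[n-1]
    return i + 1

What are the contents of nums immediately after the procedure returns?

pivot=2, i=-1
j=0: 5>2, skip
j=1: 3>2, skip
j=2: 3>2, skip
j=3: 2≤2, i=0, swap(0,3) ⇒ [2,3,3,5,2,2,3,5,2]
j=4: 2≤2, i=1, swap(1,4) ⇒ [2,2,3,5,3,2,3,5,2]
j=5: 2≤2, i=2, swap(2,5) ⇒ [2,2,2,5,3,3,3,5,2]
j=6: 3>2, skip
j=7: 5>2, skip
swap(3,8) ⇒ [2,2,2,2,3,3,3,5,5]; return 3

[2,2,2,2,3,3,3,5,5]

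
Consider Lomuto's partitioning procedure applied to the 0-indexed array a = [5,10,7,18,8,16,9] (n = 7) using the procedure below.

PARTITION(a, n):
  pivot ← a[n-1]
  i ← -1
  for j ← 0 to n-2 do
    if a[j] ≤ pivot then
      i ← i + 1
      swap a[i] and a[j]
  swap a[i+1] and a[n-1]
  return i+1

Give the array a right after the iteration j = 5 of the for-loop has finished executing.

pivot = a[6] = 9; i = -1
j=0: a[0]=5 ≤ 9 → i=0, swap a[0],a[0] (no change) → [5,10,7,18,8,16,9]
j=1: a[1]=10 > 9 → no swap
j=2: a[2]=7 ≤ 9 → i=1, swap a[1],a[2] → [5,7,10,18,8,16,9]
j=3: a[3]=18 > 9 → no swap
j=4: a[4]=8 ≤ 9 → i=2, swap a[2],a[4] → [5,7,8,18,10,16,9]
j=5: a[5]=16 > 9 → no swap
(after j=5) a = [5,7,8,18,10,16,9]

[5,7,8,18,10,16,9]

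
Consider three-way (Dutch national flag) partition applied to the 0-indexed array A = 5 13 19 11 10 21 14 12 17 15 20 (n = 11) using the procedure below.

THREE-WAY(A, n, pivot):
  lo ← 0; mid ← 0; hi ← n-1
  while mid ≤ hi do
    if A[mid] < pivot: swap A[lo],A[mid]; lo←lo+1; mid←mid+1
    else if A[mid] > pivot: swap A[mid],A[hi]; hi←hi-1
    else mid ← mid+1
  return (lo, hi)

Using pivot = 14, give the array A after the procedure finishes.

lo=0 mid=0 hi=10
5<14: swap(0,0), lo=1 mid=1 ⇒ 5 13 19 11 10 21 14 12 17 15 20
13<14: swap(1,1), lo=2 mid=2 ⇒ 5 13 19 11 10 21 14 12 17 15 20
19>14: swap(2,10), hi=9 ⇒ 5 13 20 11 10 21 14 12 17 15 19
20>14: swap(2,9), hi=8 ⇒ 5 13 15 11 10 21 14 12 17 20 19
15>14: swap(2,8), hi=7 ⇒ 5 13 17 11 10 21 14 12 15 20 19
17>14: swap(2,7), hi=6 ⇒ 5 13 12 11 10 21 14 17 15 20 19
12<14: swap(2,2), lo=3 mid=3 ⇒ 5 13 12 11 10 21 14 17 15 20 19
11<14: swap(3,3), lo=4 mid=4 ⇒ 5 13 12 11 10 21 14 17 15 20 19
10<14: swap(4,4), lo=5 mid=5 ⇒ 5 13 12 11 10 21 14 17 15 20 19
21>14: swap(5,6), hi=5 ⇒ 5 13 12 11 10 14 21 17 15 20 19
14=14: mid=6
done. lo=5 hi=5; A=5 13 12 11 10 14 21 17 15 20 19

5 13 12 11 10 14 21 17 15 20 19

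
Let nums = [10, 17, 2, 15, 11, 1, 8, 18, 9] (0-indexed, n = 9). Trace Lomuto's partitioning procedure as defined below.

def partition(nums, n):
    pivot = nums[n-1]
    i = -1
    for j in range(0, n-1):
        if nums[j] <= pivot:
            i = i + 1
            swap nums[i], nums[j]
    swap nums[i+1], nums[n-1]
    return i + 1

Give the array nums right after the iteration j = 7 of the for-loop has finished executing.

[2, 1, 8, 15, 11, 17, 10, 18, 9]

pivot=9, i=-1
j=0: 10>9, skip
j=1: 17>9, skip
j=2: 2≤9, i=0, swap(0,2) ⇒ [2, 17, 10, 15, 11, 1, 8, 18, 9]
j=3: 15>9, skip
j=4: 11>9, skip
j=5: 1≤9, i=1, swap(1,5) ⇒ [2, 1, 10, 15, 11, 17, 8, 18, 9]
j=6: 8≤9, i=2, swap(2,6) ⇒ [2, 1, 8, 15, 11, 17, 10, 18, 9]
j=7: 18>9, skip
(after j=7) nums = [2, 1, 8, 15, 11, 17, 10, 18, 9]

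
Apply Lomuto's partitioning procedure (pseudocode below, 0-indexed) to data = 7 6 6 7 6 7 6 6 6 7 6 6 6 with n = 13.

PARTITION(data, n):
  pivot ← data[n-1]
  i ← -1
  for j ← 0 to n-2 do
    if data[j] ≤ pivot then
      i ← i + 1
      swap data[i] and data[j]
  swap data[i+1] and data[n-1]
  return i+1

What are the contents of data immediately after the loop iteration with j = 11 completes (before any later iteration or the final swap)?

pivot=6, i=-1
j=0: 7>6, skip
j=1: 6≤6, i=0, swap(0,1) ⇒ 6 7 6 7 6 7 6 6 6 7 6 6 6
j=2: 6≤6, i=1, swap(1,2) ⇒ 6 6 7 7 6 7 6 6 6 7 6 6 6
j=3: 7>6, skip
j=4: 6≤6, i=2, swap(2,4) ⇒ 6 6 6 7 7 7 6 6 6 7 6 6 6
j=5: 7>6, skip
j=6: 6≤6, i=3, swap(3,6) ⇒ 6 6 6 6 7 7 7 6 6 7 6 6 6
j=7: 6≤6, i=4, swap(4,7) ⇒ 6 6 6 6 6 7 7 7 6 7 6 6 6
j=8: 6≤6, i=5, swap(5,8) ⇒ 6 6 6 6 6 6 7 7 7 7 6 6 6
j=9: 7>6, skip
j=10: 6≤6, i=6, swap(6,10) ⇒ 6 6 6 6 6 6 6 7 7 7 7 6 6
j=11: 6≤6, i=7, swap(7,11) ⇒ 6 6 6 6 6 6 6 6 7 7 7 7 6
(after j=11) data = 6 6 6 6 6 6 6 6 7 7 7 7 6

6 6 6 6 6 6 6 6 7 7 7 7 6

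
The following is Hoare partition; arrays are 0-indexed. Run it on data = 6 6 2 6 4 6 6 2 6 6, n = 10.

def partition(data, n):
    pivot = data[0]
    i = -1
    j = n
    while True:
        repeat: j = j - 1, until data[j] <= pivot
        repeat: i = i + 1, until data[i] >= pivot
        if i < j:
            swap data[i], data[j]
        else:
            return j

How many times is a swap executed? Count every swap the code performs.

4

pivot = data[0] = 6; i = -1, j = 10
j→9 (data[9]=6≤6), i→0 (data[0]=6≥6); i<j, swap → 6 6 2 6 4 6 6 2 6 6
j→8 (data[8]=6≤6), i→1 (data[1]=6≥6); i<j, swap → 6 6 2 6 4 6 6 2 6 6
j→7 (data[7]=2≤6), i→3 (data[3]=6≥6); i<j, swap → 6 6 2 2 4 6 6 6 6 6
j→6 (data[6]=6≤6), i→5 (data[5]=6≥6); i<j, swap → 6 6 2 2 4 6 6 6 6 6
j→5, i→6; i≥j, return j=5. data = 6 6 2 2 4 6 6 6 6 6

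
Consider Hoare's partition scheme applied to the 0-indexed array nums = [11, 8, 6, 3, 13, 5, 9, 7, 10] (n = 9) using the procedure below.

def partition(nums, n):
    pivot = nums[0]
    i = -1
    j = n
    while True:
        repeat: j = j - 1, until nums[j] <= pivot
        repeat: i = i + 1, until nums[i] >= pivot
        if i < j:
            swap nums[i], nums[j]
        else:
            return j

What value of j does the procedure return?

6

pivot = nums[0] = 11; i = -1, j = 9
j→8 (nums[8]=10≤11), i→0 (nums[0]=11≥11); i<j, swap → [10, 8, 6, 3, 13, 5, 9, 7, 11]
j→7 (nums[7]=7≤11), i→4 (nums[4]=13≥11); i<j, swap → [10, 8, 6, 3, 7, 5, 9, 13, 11]
j→6, i→7; i≥j, return j=6. nums = [10, 8, 6, 3, 7, 5, 9, 13, 11]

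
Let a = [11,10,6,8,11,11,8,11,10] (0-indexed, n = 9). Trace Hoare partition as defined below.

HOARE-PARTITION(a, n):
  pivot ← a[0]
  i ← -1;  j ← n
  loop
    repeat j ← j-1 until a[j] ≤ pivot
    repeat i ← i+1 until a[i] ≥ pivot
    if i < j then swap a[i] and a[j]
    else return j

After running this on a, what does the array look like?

pivot = a[0] = 11; i = -1, j = 9
j→8 (a[8]=10≤11), i→0 (a[0]=11≥11); i<j, swap → [10,10,6,8,11,11,8,11,11]
j→7 (a[7]=11≤11), i→4 (a[4]=11≥11); i<j, swap → [10,10,6,8,11,11,8,11,11]
j→6 (a[6]=8≤11), i→5 (a[5]=11≥11); i<j, swap → [10,10,6,8,11,8,11,11,11]
j→5, i→6; i≥j, return j=5. a = [10,10,6,8,11,8,11,11,11]

[10,10,6,8,11,8,11,11,11]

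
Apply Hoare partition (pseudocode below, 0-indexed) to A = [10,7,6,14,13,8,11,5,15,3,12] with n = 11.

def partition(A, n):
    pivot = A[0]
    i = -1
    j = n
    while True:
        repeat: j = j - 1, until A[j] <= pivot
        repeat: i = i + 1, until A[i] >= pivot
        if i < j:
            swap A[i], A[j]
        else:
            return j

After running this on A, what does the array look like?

[3,7,6,5,8,13,11,14,15,10,12]

pivot = A[0] = 10; i = -1, j = 11
j→9 (A[9]=3≤10), i→0 (A[0]=10≥10); i<j, swap → [3,7,6,14,13,8,11,5,15,10,12]
j→7 (A[7]=5≤10), i→3 (A[3]=14≥10); i<j, swap → [3,7,6,5,13,8,11,14,15,10,12]
j→5 (A[5]=8≤10), i→4 (A[4]=13≥10); i<j, swap → [3,7,6,5,8,13,11,14,15,10,12]
j→4, i→5; i≥j, return j=4. A = [3,7,6,5,8,13,11,14,15,10,12]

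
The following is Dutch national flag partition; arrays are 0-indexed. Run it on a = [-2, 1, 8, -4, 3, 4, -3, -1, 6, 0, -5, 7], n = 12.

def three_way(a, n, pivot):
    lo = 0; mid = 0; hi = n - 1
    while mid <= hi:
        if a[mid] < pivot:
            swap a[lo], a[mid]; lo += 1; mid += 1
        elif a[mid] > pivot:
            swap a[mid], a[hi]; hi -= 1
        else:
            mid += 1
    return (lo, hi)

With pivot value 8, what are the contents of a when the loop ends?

[-2, 1, -4, 3, 4, -3, -1, 6, 0, -5, 7, 8]

lo=0 mid=0 hi=11
-2<8: swap(0,0), lo=1 mid=1 ⇒ [-2, 1, 8, -4, 3, 4, -3, -1, 6, 0, -5, 7]
1<8: swap(1,1), lo=2 mid=2 ⇒ [-2, 1, 8, -4, 3, 4, -3, -1, 6, 0, -5, 7]
8=8: mid=3
-4<8: swap(2,3), lo=3 mid=4 ⇒ [-2, 1, -4, 8, 3, 4, -3, -1, 6, 0, -5, 7]
3<8: swap(3,4), lo=4 mid=5 ⇒ [-2, 1, -4, 3, 8, 4, -3, -1, 6, 0, -5, 7]
4<8: swap(4,5), lo=5 mid=6 ⇒ [-2, 1, -4, 3, 4, 8, -3, -1, 6, 0, -5, 7]
-3<8: swap(5,6), lo=6 mid=7 ⇒ [-2, 1, -4, 3, 4, -3, 8, -1, 6, 0, -5, 7]
-1<8: swap(6,7), lo=7 mid=8 ⇒ [-2, 1, -4, 3, 4, -3, -1, 8, 6, 0, -5, 7]
6<8: swap(7,8), lo=8 mid=9 ⇒ [-2, 1, -4, 3, 4, -3, -1, 6, 8, 0, -5, 7]
0<8: swap(8,9), lo=9 mid=10 ⇒ [-2, 1, -4, 3, 4, -3, -1, 6, 0, 8, -5, 7]
-5<8: swap(9,10), lo=10 mid=11 ⇒ [-2, 1, -4, 3, 4, -3, -1, 6, 0, -5, 8, 7]
7<8: swap(10,11), lo=11 mid=12 ⇒ [-2, 1, -4, 3, 4, -3, -1, 6, 0, -5, 7, 8]
done. lo=11 hi=11; a=[-2, 1, -4, 3, 4, -3, -1, 6, 0, -5, 7, 8]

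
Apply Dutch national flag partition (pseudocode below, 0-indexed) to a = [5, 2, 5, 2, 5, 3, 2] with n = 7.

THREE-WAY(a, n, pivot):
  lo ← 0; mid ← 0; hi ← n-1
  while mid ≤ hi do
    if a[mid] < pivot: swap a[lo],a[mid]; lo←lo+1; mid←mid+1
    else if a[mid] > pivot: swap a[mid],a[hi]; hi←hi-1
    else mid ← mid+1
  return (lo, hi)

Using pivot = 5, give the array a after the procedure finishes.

pivot = 5; lo=0, mid=0, hi=6
a[mid]=5=5: mid=1
a[mid]=2<5: swap a[0],a[1]; lo=1,mid=2 → [2, 5, 5, 2, 5, 3, 2]
a[mid]=5=5: mid=3
a[mid]=2<5: swap a[1],a[3]; lo=2,mid=4 → [2, 2, 5, 5, 5, 3, 2]
a[mid]=5=5: mid=5
a[mid]=3<5: swap a[2],a[5]; lo=3,mid=6 → [2, 2, 3, 5, 5, 5, 2]
a[mid]=2<5: swap a[3],a[6]; lo=4,mid=7 → [2, 2, 3, 2, 5, 5, 5]
end: lo=4, hi=6; a = [2, 2, 3, 2, 5, 5, 5]

[2, 2, 3, 2, 5, 5, 5]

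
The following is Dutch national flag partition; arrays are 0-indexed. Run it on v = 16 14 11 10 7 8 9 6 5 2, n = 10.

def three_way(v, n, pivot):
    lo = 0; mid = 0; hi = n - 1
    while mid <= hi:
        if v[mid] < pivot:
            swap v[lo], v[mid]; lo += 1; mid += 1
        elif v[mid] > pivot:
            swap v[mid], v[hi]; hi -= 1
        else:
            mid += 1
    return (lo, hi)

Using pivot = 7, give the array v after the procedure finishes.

lo=0 mid=0 hi=9
16>7: swap(0,9), hi=8 ⇒ 2 14 11 10 7 8 9 6 5 16
2<7: swap(0,0), lo=1 mid=1 ⇒ 2 14 11 10 7 8 9 6 5 16
14>7: swap(1,8), hi=7 ⇒ 2 5 11 10 7 8 9 6 14 16
5<7: swap(1,1), lo=2 mid=2 ⇒ 2 5 11 10 7 8 9 6 14 16
11>7: swap(2,7), hi=6 ⇒ 2 5 6 10 7 8 9 11 14 16
6<7: swap(2,2), lo=3 mid=3 ⇒ 2 5 6 10 7 8 9 11 14 16
10>7: swap(3,6), hi=5 ⇒ 2 5 6 9 7 8 10 11 14 16
9>7: swap(3,5), hi=4 ⇒ 2 5 6 8 7 9 10 11 14 16
8>7: swap(3,4), hi=3 ⇒ 2 5 6 7 8 9 10 11 14 16
7=7: mid=4
done. lo=3 hi=3; v=2 5 6 7 8 9 10 11 14 16

2 5 6 7 8 9 10 11 14 16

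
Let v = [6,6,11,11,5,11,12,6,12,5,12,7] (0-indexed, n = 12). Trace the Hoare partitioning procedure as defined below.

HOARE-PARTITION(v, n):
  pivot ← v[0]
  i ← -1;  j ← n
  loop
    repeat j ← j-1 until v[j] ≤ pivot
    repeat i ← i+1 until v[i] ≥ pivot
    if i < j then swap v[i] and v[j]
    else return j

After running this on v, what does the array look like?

[5,6,5,11,11,11,12,6,12,6,12,7]

pivot = v[0] = 6; i = -1, j = 12
j→9 (v[9]=5≤6), i→0 (v[0]=6≥6); i<j, swap → [5,6,11,11,5,11,12,6,12,6,12,7]
j→7 (v[7]=6≤6), i→1 (v[1]=6≥6); i<j, swap → [5,6,11,11,5,11,12,6,12,6,12,7]
j→4 (v[4]=5≤6), i→2 (v[2]=11≥6); i<j, swap → [5,6,5,11,11,11,12,6,12,6,12,7]
j→2, i→3; i≥j, return j=2. v = [5,6,5,11,11,11,12,6,12,6,12,7]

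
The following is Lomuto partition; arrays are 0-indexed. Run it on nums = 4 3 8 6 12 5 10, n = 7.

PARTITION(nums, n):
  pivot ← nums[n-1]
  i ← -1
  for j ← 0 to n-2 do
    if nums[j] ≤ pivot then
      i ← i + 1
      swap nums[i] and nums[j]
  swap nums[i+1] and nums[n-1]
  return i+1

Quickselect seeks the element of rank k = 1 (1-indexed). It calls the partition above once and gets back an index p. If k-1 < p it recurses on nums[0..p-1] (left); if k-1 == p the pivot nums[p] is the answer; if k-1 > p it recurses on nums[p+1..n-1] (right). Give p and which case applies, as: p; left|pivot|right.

5; left

pivot=10, i=-1
j=0: 4≤10, i=0, swap(0,0) ⇒ 4 3 8 6 12 5 10
j=1: 3≤10, i=1, swap(1,1) ⇒ 4 3 8 6 12 5 10
j=2: 8≤10, i=2, swap(2,2) ⇒ 4 3 8 6 12 5 10
j=3: 6≤10, i=3, swap(3,3) ⇒ 4 3 8 6 12 5 10
j=4: 12>10, skip
j=5: 5≤10, i=4, swap(4,5) ⇒ 4 3 8 6 5 12 10
swap(5,6) ⇒ 4 3 8 6 5 10 12; return 5
p = 5; k-1 = 0 < 5 ⇒ left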